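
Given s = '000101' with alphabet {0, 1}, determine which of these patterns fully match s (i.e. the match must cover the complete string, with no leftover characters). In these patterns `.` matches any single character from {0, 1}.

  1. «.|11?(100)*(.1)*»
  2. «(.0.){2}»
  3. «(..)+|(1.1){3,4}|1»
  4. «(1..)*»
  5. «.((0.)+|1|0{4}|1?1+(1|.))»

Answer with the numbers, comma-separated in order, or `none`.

2, 3

1 → no match
2 → match
3 → match
4 → no match
5 → no match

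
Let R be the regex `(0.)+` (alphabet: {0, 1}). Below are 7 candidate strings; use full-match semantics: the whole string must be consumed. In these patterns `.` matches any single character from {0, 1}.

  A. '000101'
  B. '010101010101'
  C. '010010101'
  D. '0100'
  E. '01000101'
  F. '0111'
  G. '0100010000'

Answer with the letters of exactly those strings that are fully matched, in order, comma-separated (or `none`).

A → match
B → match
C → no match
D → match
E → match
F → no match
G → match

A, B, D, E, G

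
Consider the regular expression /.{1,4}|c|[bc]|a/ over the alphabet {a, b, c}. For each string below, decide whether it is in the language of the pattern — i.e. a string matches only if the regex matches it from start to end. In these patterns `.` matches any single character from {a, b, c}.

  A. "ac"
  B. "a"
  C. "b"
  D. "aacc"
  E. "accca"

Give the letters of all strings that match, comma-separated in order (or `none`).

A, B, C, D

A → match
B → match
C → match
D → match
E → no match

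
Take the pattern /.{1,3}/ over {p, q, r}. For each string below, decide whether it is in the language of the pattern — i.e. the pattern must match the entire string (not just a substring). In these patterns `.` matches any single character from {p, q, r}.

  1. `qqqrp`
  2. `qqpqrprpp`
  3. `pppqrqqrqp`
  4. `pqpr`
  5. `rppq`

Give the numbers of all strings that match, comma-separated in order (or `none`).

1 → no match
2 → no match
3 → no match
4 → no match
5 → no match

none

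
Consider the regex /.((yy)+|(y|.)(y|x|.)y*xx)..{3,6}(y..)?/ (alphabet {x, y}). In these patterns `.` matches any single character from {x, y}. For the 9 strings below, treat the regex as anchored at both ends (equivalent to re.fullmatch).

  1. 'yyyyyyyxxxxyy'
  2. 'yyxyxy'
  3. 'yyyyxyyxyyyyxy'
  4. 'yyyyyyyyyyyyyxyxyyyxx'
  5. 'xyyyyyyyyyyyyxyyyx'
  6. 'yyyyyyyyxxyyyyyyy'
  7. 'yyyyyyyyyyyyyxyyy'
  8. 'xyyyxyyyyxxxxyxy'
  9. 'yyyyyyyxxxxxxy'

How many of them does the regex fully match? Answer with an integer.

6

1 → match
2 → no match
3 → no match
4 → match
5 → match
6 → match
7 → match
8 → no match
9 → match
Total matched: 6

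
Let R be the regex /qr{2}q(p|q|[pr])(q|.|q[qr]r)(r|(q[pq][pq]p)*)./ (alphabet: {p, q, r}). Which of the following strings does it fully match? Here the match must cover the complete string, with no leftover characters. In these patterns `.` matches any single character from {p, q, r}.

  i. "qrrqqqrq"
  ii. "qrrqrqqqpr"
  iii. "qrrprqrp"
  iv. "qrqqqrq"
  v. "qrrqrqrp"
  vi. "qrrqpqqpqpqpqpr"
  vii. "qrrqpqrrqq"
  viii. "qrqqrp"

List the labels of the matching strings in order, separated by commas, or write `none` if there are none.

i → match
ii → no match
iii → no match
iv → no match
v → match
vi → match
vii → no match
viii → no match

i, v, vi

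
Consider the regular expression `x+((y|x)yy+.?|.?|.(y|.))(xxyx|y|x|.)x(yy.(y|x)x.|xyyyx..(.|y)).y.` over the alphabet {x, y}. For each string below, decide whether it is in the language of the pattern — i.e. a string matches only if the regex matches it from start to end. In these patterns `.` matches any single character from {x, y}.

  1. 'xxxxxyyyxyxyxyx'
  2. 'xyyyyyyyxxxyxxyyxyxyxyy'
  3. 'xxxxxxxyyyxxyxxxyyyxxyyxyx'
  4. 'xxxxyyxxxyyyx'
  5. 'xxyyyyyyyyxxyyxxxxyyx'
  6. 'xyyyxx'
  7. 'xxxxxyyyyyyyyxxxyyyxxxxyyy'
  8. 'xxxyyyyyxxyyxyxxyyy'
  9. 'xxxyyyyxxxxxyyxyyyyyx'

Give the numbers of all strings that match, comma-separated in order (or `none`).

1, 2, 3, 4, 5, 7, 8

1 → match
2 → match
3 → match
4 → match
5 → match
6 → no match
7 → match
8 → match
9 → no match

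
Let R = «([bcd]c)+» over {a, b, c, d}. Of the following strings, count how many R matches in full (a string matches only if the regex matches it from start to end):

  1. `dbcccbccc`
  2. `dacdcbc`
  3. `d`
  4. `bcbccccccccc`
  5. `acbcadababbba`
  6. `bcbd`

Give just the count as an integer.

1. `dbcccbccc` → no match
2. `dacdcbc` → no match
3. `d` → no match — must end with `c`
4. `bcbccccccccc` → match
5 → no match — must end with `c`
6. `bcbd` → no match — must end with `c`
Total matched: 1

1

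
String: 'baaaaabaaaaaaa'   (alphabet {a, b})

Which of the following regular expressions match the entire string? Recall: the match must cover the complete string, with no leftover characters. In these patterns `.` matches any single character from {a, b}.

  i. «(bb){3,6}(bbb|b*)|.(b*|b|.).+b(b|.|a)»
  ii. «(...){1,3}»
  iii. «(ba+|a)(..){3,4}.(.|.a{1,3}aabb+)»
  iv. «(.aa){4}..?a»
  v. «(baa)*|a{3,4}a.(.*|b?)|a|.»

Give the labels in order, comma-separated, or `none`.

iii, iv

i → no match
ii → no match
iii → match
iv → match
v → no match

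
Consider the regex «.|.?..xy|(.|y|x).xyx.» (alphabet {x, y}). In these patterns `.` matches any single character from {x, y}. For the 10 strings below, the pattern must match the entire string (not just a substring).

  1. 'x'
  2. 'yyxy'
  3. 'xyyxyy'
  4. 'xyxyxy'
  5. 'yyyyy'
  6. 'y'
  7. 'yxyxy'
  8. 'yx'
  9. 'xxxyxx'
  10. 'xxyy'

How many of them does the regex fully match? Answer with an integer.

1. 'x' → match
2. 'yyxy' → match
3. 'xyyxyy' → no match
4. 'xyxyxy' → match
5. 'yyyyy' → no match
6. 'y' → match
7. 'yxyxy' → match
8. 'yx' → no match
9. 'xxxyxx' → match
10. 'xxyy' → no match
Total matched: 6

6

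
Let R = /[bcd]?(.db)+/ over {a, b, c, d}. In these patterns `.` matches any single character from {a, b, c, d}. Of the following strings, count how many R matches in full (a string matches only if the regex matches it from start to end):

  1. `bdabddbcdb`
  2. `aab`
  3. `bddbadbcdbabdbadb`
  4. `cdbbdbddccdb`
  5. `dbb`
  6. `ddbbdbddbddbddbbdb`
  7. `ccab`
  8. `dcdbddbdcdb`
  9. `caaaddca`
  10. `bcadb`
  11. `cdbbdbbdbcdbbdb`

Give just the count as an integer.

1. `bdabddbcdb` → no match
2. `aab` → no match — must end with `db`
3 → no match
4. `cdbbdbddccdb` → no match
5. `dbb` → no match — must end with `db`
6 → match
7. `ccab` → no match — must end with `db`
8. `dcdbddbdcdb` → no match
9. `caaaddca` → no match — must end with `db`
10. `bcadb` → no match
11 → match
Total matched: 2

2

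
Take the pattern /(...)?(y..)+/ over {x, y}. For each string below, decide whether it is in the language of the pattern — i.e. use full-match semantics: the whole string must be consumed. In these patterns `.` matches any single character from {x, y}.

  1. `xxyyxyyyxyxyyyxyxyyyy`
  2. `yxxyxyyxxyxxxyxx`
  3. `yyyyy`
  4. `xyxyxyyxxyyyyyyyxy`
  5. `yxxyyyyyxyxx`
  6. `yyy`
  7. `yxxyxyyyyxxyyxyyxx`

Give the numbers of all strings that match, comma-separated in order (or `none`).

1, 4, 5, 6

1 → match
2 → no match
3 → no match
4 → match
5 → match
6 → match
7 → no match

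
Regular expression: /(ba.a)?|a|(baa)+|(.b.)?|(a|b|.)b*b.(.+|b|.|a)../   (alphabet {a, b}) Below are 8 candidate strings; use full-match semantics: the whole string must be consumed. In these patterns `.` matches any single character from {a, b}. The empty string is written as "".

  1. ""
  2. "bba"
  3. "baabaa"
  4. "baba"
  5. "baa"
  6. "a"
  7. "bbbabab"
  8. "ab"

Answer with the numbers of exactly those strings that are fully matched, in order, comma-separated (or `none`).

1 → match
2 → match
3 → match
4 → match
5 → match
6 → match
7 → match
8 → no match

1, 2, 3, 4, 5, 6, 7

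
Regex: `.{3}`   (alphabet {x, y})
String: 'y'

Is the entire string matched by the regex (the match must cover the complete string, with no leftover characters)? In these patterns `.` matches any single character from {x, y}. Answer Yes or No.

No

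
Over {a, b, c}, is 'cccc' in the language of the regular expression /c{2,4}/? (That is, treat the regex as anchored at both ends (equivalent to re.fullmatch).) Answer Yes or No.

Yes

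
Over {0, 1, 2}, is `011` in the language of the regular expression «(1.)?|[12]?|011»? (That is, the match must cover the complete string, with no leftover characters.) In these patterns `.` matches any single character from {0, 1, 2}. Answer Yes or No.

Yes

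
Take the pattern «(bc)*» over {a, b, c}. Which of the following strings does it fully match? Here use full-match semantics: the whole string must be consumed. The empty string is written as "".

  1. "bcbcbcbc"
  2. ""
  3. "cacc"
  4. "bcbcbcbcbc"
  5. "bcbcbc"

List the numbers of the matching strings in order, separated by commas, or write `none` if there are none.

1 → match
2 → match
3 → no match
4 → match
5 → match

1, 2, 4, 5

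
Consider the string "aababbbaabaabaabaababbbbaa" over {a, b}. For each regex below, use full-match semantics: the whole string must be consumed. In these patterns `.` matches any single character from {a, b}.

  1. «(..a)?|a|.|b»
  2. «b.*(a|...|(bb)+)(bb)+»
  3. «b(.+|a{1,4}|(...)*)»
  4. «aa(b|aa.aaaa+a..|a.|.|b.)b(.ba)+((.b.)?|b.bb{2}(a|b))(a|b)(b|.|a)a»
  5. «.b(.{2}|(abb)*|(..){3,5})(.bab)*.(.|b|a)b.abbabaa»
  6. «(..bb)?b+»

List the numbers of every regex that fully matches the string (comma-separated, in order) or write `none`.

4

1 → no match
2 → no match — must start with "b"
3 → no match — must start with "b"
4 → match
5 → no match — must end with "abbabaa"
6 → no match — must end with "b"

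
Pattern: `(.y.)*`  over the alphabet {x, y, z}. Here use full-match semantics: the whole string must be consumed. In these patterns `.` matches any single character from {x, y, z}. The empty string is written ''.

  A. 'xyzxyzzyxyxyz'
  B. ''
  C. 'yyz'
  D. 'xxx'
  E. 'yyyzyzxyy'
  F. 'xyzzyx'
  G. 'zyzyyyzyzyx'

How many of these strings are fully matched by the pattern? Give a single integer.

A → no match
B → match
C → match
D → no match
E → match
F → match
G → no match
Total matched: 4

4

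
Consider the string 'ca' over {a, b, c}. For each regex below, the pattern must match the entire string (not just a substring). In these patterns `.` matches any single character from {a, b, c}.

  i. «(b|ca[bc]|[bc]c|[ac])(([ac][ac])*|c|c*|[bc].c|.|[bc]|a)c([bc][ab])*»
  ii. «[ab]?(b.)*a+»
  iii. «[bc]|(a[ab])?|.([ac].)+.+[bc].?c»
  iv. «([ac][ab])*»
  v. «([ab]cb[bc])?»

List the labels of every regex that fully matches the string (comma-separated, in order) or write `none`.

i → no match
ii → no match
iii → no match
iv → match
v → no match

iv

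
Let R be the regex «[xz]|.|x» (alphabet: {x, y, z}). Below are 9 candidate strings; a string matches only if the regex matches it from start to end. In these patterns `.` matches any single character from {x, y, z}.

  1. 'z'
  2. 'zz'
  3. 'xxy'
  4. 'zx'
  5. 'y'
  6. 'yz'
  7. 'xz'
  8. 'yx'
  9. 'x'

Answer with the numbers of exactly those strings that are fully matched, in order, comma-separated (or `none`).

1, 5, 9

1 → match
2 → no match
3 → no match
4 → no match
5 → match
6 → no match
7 → no match
8 → no match
9 → match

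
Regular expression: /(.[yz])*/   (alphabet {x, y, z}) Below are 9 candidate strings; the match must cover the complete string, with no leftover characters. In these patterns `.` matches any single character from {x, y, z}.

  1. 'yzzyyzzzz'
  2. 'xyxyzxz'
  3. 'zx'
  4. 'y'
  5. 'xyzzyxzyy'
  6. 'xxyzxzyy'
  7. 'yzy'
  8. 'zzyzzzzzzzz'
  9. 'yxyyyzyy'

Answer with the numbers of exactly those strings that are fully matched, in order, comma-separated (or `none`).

1. 'yzzyyzzzz' → no match
2. 'xyxyzxz' → no match
3. 'zx' → no match
4. 'y' → no match
5. 'xyzzyxzyy' → no match
6. 'xxyzxzyy' → no match
7. 'yzy' → no match
8. 'zzyzzzzzzzz' → no match
9. 'yxyyyzyy' → no match

none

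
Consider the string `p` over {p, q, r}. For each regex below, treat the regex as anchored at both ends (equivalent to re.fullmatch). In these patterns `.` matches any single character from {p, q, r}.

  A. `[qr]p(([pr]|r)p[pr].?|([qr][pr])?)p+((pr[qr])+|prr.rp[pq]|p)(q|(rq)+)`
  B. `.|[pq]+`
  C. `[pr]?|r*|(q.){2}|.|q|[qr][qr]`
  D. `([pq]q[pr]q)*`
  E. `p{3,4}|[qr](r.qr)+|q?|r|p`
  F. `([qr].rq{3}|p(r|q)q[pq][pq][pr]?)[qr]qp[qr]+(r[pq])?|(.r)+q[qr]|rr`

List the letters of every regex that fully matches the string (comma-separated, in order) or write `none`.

B, C, E

A → no match
B → match
C → match
D → no match
E → match
F → no match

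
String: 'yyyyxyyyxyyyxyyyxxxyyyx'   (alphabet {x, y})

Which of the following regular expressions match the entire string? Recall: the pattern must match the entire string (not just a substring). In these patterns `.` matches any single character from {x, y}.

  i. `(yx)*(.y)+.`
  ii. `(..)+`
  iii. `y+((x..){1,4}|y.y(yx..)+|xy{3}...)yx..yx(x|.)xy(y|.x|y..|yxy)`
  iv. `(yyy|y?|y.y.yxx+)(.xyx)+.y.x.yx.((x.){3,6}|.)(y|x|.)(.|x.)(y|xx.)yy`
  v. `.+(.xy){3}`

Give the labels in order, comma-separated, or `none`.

i → no match
ii → no match
iii → match
iv → no match — must end with 'yy'
v → no match — must end with 'xy'

iii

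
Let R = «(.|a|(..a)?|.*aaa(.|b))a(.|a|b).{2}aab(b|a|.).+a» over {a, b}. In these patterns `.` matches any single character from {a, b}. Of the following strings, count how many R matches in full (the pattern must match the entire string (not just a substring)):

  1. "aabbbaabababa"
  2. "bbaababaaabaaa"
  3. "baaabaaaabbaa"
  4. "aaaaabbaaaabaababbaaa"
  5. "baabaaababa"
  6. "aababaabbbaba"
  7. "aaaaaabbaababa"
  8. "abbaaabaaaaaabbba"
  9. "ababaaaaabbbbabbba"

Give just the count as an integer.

1 → match
2 → no match
3 → match
4 → no match
5 → match
6 → match
7 → match
8 → match
9 → no match
Total matched: 6

6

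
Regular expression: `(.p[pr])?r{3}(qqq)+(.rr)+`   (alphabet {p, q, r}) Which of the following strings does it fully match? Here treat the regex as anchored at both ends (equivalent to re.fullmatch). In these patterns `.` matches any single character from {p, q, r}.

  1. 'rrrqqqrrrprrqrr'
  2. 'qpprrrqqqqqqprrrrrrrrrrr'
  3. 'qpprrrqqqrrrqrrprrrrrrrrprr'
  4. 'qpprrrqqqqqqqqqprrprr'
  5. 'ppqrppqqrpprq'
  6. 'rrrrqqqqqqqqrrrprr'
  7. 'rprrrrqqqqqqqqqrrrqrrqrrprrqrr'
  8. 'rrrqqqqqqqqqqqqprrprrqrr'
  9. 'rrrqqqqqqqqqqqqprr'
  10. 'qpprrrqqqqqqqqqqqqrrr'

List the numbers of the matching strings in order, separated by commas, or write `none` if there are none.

1 → match
2 → match
3 → match
4 → match
5 → no match — must end with 'rr'
6 → no match
7 → match
8 → match
9 → match
10 → match

1, 2, 3, 4, 7, 8, 9, 10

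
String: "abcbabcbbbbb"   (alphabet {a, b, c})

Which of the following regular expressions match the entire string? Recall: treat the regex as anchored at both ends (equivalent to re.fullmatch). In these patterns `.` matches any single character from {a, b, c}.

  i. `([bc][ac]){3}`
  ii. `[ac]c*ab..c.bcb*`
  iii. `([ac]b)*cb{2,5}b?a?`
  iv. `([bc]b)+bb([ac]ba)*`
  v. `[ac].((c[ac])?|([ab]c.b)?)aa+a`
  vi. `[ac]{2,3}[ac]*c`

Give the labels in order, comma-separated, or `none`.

iii

i → no match
ii → no match
iii → match
iv → no match
v → no match — must end with "aa"
vi → no match — must end with "c"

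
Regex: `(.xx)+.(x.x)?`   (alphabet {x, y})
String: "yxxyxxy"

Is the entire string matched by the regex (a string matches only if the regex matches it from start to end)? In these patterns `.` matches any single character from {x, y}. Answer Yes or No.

Yes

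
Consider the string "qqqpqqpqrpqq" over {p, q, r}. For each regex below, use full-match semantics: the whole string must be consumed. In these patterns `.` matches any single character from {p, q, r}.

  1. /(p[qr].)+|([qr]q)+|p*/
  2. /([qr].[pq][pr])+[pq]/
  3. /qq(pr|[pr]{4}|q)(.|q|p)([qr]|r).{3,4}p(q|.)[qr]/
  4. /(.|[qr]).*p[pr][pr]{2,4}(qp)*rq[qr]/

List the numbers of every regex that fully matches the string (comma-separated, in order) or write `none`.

1 → no match
2 → no match
3 → match
4 → no match

3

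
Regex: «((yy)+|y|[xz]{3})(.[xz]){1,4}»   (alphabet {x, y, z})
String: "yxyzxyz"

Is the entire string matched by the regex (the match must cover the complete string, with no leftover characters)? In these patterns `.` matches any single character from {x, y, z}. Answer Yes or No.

No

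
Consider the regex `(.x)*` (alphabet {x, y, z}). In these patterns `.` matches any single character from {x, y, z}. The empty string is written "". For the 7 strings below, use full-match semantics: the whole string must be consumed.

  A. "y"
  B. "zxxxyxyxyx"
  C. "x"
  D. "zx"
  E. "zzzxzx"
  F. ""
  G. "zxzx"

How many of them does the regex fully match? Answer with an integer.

A. "y" → no match
B. "zxxxyxyxyx" → match
C. "x" → no match
D. "zx" → match
E. "zzzxzx" → no match
F. "" → match
G. "zxzx" → match
Total matched: 4

4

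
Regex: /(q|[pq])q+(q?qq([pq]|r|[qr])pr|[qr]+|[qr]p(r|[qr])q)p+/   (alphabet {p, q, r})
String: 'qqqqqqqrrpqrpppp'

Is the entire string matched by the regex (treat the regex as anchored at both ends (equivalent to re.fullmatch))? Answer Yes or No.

No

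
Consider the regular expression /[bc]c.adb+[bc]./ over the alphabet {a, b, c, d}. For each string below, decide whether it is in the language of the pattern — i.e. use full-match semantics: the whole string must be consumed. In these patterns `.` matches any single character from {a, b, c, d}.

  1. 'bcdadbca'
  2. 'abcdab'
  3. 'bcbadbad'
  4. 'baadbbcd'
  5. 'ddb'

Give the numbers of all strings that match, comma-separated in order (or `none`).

1. 'bcdadbca' → match
2. 'abcdab' → no match
3. 'bcbadbad' → no match
4. 'baadbbcd' → no match
5. 'ddb' → no match

1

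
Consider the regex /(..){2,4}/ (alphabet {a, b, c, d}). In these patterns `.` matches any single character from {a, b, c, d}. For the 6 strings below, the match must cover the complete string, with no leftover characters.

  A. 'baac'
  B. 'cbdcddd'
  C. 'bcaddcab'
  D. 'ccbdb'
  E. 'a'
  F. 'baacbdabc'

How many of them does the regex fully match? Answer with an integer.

2

A → match
B → no match
C → match
D → no match
E → no match
F → no match
Total matched: 2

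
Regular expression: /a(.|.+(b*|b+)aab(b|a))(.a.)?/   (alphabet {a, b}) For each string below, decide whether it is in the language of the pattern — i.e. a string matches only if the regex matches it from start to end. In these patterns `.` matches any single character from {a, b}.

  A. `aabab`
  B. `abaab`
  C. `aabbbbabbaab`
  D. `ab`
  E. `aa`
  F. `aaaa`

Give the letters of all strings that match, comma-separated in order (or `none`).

A → match
B → match
C → no match
D → match
E → match
F → no match

A, B, D, E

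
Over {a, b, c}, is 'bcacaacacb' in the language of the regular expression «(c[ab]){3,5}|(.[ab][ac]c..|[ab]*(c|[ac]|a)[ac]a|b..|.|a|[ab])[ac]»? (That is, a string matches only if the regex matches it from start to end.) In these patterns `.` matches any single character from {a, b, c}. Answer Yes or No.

No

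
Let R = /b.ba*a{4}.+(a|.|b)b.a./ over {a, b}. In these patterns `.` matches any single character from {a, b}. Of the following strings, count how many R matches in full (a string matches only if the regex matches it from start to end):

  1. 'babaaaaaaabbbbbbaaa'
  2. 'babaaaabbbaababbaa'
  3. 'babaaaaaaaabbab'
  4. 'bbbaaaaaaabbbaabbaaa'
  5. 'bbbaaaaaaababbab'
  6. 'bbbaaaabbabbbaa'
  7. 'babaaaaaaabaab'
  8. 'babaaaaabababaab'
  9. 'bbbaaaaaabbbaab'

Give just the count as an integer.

1 → match
2 → match
3 → match
4 → match
5 → match
6 → match
7 → match
8 → match
9 → match
Total matched: 9

9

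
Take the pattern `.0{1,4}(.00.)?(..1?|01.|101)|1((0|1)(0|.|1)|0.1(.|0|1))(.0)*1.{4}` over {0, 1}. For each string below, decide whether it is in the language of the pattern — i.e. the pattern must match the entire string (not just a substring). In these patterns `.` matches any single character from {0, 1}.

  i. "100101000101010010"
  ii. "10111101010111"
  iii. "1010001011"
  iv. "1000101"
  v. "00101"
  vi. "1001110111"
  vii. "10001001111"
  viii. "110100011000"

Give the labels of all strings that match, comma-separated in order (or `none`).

i → match
ii → match
iii → no match
iv → match
v → match
vi → match
vii → match
viii → match

i, ii, iv, v, vi, vii, viii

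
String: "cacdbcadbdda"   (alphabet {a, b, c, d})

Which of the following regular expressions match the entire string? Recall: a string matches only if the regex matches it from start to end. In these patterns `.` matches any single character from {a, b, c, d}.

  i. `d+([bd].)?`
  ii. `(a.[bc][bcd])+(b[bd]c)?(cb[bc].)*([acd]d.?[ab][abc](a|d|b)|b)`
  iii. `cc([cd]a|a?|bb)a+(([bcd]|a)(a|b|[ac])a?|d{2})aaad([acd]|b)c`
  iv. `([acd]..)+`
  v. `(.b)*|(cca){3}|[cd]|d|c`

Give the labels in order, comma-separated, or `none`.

i → no match — must start with "d"
ii → no match — must start with "a"
iii → no match — must start with "cc"
iv → match
v → no match

iv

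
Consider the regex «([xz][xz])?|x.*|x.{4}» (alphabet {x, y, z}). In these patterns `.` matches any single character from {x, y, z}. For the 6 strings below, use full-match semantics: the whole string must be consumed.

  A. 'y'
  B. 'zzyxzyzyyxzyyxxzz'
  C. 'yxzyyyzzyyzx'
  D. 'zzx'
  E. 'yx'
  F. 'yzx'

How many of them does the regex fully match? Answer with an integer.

0

A → no match
B → no match
C → no match
D → no match
E → no match
F → no match
Total matched: 0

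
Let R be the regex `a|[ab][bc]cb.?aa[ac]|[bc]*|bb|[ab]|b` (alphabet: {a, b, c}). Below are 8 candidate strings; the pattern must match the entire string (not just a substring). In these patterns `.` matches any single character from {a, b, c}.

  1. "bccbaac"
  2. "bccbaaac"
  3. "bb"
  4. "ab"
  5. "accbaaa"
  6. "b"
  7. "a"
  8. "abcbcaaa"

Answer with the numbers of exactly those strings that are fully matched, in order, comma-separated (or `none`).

1, 2, 3, 5, 6, 7, 8

1 → match
2 → match
3 → match
4 → no match
5 → match
6 → match
7 → match
8 → match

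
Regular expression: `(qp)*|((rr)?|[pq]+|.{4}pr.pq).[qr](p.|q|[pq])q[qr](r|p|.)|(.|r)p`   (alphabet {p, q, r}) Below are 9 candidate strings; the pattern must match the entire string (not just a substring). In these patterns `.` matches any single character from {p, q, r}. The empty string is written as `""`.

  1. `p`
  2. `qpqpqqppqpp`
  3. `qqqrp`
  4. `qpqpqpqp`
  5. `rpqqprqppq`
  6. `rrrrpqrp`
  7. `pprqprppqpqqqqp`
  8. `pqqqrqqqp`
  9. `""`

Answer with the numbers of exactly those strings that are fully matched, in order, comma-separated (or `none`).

1 → no match
2 → no match
3 → no match
4 → match
5 → no match
6 → match
7 → match
8 → match
9 → match

4, 6, 7, 8, 9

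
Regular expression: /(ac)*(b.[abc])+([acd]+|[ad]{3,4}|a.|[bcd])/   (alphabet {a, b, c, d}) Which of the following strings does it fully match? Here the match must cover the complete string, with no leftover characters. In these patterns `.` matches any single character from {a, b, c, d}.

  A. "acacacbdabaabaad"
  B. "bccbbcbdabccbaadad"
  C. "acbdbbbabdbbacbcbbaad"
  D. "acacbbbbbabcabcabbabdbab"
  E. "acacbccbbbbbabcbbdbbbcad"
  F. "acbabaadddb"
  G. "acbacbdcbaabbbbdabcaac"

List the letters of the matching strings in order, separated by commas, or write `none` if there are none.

A → match
B → match
C → match
D → match
E → match
F → no match
G → match

A, B, C, D, E, G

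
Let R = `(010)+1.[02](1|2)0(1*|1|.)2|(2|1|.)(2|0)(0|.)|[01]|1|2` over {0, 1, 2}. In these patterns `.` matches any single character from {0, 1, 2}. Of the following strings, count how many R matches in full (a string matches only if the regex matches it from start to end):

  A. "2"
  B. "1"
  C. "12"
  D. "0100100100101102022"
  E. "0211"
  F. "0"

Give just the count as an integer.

4

A → match
B → match
C → no match
D → match
E → no match
F → match
Total matched: 4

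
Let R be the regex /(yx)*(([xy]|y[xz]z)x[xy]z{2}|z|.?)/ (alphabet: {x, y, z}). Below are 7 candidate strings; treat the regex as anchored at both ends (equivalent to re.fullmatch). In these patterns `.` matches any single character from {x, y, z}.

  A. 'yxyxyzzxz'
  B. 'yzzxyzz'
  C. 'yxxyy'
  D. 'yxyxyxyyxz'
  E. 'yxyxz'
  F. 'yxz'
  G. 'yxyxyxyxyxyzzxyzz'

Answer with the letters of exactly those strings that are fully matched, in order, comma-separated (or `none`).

B, E, F, G

A. 'yxyxyzzxz' → no match
B. 'yzzxyzz' → match
C. 'yxxyy' → no match
D. 'yxyxyxyyxz' → no match
E. 'yxyxz' → match
F. 'yxz' → match
G → match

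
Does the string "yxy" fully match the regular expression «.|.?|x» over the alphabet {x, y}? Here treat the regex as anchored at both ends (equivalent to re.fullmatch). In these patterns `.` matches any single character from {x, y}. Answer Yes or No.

No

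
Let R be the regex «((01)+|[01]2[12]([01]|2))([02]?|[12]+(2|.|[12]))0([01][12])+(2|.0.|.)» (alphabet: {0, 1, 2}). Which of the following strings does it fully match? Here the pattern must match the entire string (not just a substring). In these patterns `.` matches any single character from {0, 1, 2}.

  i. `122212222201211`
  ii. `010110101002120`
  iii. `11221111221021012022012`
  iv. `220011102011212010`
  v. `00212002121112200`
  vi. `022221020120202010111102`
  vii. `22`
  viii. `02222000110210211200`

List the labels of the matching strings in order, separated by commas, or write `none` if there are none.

i → no match
ii → no match
iii → no match
iv → no match
v → no match
vi → no match
vii → no match
viii → no match

none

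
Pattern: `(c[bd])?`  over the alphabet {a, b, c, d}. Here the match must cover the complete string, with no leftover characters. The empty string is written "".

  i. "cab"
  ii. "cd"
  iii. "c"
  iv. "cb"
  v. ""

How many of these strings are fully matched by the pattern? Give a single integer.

3

i. "cab" → no match
ii. "cd" → match
iii. "c" → no match
iv. "cb" → match
v. "" → match
Total matched: 3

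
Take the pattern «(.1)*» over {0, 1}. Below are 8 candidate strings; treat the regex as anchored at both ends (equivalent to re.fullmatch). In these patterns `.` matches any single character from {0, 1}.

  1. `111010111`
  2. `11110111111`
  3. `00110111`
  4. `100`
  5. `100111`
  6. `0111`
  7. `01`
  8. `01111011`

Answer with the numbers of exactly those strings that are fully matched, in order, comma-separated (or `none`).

1 → no match
2 → no match
3 → no match
4 → no match
5 → no match
6 → match
7 → match
8 → no match

6, 7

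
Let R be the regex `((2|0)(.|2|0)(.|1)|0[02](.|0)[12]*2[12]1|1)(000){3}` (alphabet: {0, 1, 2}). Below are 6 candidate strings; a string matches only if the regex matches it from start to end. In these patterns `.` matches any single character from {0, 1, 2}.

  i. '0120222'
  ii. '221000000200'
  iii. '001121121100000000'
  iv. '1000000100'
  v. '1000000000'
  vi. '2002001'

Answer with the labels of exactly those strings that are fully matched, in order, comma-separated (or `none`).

v

i. '0120222' → no match — must end with '000'
ii. '221000000200' → no match — must end with '000'
iii → no match
iv. '1000000100' → no match — must end with '000'
v. '1000000000' → match
vi. '2002001' → no match — must end with '000'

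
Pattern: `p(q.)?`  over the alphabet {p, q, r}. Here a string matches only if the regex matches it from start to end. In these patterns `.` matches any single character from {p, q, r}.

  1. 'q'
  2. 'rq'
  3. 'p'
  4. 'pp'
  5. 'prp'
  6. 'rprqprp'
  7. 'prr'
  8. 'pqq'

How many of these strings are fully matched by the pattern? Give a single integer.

2

1 → no match — must start with 'p'
2 → no match — must start with 'p'
3 → match
4 → no match
5 → no match
6 → no match — must start with 'p'
7 → no match
8 → match
Total matched: 2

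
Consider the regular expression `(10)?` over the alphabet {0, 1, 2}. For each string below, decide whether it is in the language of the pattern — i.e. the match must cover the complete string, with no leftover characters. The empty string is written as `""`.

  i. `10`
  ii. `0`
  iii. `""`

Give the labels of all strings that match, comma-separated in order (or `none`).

i → match
ii → no match
iii → match

i, iii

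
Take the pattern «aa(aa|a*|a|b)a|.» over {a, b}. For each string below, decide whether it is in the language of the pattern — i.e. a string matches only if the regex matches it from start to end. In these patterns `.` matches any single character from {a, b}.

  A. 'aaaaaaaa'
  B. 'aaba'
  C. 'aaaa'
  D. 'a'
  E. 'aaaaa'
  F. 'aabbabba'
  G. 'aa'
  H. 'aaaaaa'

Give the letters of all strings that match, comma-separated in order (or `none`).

A → match
B → match
C → match
D → match
E → match
F → no match
G → no match
H → match

A, B, C, D, E, H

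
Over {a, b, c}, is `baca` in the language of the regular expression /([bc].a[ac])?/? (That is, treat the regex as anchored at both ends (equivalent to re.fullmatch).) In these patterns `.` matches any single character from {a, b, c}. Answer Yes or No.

No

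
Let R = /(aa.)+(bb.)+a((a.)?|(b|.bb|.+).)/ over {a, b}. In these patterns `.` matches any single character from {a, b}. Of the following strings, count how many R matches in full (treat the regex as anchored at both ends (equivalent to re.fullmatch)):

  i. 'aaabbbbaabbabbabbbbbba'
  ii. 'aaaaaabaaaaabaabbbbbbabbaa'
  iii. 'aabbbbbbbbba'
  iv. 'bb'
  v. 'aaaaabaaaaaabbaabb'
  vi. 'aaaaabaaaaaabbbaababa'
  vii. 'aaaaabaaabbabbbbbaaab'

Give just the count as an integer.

i → no match
ii → no match
iii. 'aabbbbbbbbba' → no match
iv. 'bb' → no match — must start with 'aa'
v → match
vi → match
vii → match
Total matched: 3

3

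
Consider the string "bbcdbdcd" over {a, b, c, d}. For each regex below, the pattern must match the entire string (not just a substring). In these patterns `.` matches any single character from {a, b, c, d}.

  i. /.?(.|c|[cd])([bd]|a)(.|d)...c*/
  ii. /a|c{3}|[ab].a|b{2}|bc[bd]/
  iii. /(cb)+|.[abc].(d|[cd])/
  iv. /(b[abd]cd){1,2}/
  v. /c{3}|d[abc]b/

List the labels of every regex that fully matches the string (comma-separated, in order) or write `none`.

iv

i → no match
ii → no match
iii → no match
iv → match
v → no match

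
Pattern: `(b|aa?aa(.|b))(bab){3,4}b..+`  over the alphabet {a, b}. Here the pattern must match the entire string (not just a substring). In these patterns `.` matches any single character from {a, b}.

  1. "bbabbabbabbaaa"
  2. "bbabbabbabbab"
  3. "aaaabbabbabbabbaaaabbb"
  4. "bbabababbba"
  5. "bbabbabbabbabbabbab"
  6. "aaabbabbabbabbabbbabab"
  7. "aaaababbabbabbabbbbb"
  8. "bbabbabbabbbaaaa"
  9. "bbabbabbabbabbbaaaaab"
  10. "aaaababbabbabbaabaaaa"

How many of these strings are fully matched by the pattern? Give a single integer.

1 → match
2 → match
3 → match
4. "bbabababbba" → no match
5 → match
6 → match
7 → match
8 → match
9 → match
10 → match
Total matched: 9

9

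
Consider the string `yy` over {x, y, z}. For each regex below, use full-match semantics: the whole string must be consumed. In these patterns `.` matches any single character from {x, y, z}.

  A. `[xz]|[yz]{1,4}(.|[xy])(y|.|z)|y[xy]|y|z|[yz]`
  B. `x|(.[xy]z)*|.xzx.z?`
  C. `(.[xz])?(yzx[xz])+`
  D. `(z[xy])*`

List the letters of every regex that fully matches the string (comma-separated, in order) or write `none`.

A → match
B → no match
C → no match
D → no match

A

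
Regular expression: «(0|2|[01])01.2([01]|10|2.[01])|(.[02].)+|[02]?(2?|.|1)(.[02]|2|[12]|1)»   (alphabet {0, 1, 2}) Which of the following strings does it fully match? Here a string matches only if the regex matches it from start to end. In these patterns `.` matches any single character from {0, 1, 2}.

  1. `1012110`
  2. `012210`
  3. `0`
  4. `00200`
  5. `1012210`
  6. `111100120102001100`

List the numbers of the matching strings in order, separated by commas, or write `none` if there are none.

1 → no match
2 → no match
3 → no match
4 → no match
5 → match
6 → no match

5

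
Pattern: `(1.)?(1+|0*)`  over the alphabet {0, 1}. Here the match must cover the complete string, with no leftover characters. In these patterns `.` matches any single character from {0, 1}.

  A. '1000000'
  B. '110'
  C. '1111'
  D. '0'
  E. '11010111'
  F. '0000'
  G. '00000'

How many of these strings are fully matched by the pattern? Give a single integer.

A. '1000000' → match
B. '110' → match
C. '1111' → match
D. '0' → match
E. '11010111' → no match
F. '0000' → match
G. '00000' → match
Total matched: 6

6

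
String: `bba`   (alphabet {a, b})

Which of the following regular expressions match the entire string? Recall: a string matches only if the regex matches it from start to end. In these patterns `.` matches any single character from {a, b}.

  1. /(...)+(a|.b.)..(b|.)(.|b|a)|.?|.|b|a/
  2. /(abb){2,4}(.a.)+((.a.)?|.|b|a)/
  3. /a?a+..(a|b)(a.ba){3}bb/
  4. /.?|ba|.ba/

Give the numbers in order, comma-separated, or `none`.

1 → no match
2 → no match — must start with `abb`
3 → no match — must end with `babb`
4 → match

4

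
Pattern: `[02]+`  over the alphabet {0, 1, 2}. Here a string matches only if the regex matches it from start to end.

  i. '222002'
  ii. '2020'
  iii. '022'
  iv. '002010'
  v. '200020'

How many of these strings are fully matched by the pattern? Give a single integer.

4

i → match
ii → match
iii → match
iv → no match
v → match
Total matched: 4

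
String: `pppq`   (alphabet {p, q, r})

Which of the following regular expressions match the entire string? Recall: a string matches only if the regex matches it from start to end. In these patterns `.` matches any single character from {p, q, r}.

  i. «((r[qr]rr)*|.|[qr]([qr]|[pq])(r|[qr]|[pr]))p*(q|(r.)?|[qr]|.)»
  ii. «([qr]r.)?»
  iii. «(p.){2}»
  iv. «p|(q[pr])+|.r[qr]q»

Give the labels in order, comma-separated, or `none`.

i → match
ii → no match
iii → match
iv → no match

i, iii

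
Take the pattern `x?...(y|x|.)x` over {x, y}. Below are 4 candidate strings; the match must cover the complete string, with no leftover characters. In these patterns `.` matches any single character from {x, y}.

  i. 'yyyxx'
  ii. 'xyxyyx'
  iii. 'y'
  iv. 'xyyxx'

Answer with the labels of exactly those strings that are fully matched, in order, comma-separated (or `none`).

i, ii, iv

i → match
ii → match
iii → no match — must end with 'x'
iv → match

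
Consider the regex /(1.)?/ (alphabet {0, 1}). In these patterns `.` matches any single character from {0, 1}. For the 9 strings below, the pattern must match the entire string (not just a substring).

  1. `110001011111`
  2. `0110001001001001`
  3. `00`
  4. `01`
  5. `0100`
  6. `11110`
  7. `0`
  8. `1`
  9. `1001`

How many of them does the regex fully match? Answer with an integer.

1 → no match
2 → no match
3 → no match
4 → no match
5 → no match
6 → no match
7 → no match
8 → no match
9 → no match
Total matched: 0

0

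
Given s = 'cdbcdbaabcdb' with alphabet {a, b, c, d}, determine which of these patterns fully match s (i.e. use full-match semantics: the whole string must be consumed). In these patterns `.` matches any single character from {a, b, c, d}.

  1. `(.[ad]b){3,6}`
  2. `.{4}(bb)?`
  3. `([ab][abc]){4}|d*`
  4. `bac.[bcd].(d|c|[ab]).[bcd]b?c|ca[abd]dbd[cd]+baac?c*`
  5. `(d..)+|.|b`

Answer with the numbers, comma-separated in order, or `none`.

1 → match
2 → no match
3 → no match
4 → no match
5 → no match

1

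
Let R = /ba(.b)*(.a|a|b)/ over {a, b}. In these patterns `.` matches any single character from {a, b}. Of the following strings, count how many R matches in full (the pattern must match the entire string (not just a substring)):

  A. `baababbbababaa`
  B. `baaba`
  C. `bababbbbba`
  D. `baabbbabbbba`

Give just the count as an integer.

A → match
B → match
C → no match
D → match
Total matched: 3

3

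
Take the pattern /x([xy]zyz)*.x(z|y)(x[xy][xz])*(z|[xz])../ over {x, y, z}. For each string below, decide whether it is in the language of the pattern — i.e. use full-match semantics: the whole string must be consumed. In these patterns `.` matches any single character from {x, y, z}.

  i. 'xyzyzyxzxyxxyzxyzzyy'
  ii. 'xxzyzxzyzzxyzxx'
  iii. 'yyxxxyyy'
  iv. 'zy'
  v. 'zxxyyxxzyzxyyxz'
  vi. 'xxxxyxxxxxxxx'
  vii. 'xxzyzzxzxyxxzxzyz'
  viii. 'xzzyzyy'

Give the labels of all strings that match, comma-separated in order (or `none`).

i, ii

i → match
ii → match
iii → no match — must start with 'x'
iv → no match — must start with 'x'
v → no match — must start with 'x'
vi → no match
vii → no match
viii → no match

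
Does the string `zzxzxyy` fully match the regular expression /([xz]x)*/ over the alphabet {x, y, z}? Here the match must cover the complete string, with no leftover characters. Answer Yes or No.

No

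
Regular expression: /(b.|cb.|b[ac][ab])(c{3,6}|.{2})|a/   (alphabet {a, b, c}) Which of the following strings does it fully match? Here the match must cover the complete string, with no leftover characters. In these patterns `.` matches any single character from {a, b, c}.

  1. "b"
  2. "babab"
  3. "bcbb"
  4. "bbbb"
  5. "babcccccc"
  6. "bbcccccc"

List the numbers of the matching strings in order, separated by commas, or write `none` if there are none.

1 → no match
2 → match
3 → match
4 → match
5 → match
6 → match

2, 3, 4, 5, 6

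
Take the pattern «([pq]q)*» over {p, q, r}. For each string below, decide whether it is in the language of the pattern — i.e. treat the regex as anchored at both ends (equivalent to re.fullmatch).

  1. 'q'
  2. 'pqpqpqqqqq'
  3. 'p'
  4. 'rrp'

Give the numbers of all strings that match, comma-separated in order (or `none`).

2

1. 'q' → no match
2. 'pqpqpqqqqq' → match
3. 'p' → no match
4. 'rrp' → no match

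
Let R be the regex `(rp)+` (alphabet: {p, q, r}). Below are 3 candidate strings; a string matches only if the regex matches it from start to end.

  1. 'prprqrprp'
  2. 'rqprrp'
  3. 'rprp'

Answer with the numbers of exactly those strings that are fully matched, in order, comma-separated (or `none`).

3

1 → no match — must start with 'rp'
2 → no match — must start with 'rp'
3 → match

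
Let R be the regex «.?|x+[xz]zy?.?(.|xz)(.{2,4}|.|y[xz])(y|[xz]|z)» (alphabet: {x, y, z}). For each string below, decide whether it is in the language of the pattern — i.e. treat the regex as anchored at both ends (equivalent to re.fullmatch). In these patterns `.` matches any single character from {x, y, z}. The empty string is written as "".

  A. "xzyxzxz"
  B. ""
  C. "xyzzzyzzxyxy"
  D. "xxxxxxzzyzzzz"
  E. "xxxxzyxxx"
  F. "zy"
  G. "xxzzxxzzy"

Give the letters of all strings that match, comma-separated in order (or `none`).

A. "xzyxzxz" → no match
B. "" → match
C. "xyzzzyzzxyxy" → no match
D → match
E. "xxxxzyxxx" → match
F. "zy" → no match
G. "xxzzxxzzy" → match

B, D, E, G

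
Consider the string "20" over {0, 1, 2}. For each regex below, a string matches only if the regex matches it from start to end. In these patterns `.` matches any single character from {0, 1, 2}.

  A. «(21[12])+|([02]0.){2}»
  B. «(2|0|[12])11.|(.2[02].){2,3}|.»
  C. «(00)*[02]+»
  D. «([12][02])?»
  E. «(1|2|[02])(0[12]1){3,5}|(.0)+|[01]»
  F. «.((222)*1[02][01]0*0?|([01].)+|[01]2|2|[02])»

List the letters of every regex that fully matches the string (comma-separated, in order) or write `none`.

A → no match
B → no match
C → match
D → match
E → match
F → match

C, D, E, F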